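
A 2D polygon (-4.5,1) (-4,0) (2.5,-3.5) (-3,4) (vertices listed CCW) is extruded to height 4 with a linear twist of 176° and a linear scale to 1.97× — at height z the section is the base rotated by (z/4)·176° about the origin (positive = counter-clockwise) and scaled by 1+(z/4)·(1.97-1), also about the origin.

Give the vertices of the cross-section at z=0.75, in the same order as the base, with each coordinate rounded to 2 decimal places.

Cross-section at z=0.75: (-5.10,-1.91) (-3.96,-2.57) (4.73,-1.86) (-5.55,2.03)

t = z/height = 0.75/4 = 0.1875
s = 1 + (scale-1)·z/height = 1 + (1.97-1)·0.75/4 = 1.181875
θ = twist·z/height = 176°·0.75/4 = 33.0000° = 0.575959 rad
cos θ = 0.838671, sin θ = 0.544639 (intermediates below are computed at full precision and shown rounded to 5 d.p.)
v1: (-4.5,1) → rotate → (-4.31866,-1.61221) → ×s → (-5.10411,-1.90542) → (-5.10,-1.91)
v2: (-4,0) → rotate → (-3.35468,-2.17856) → ×s → (-3.96482,-2.57478) → (-3.96,-2.57)
v3: (2.5,-3.5) → rotate → (4.00291,-1.57375) → ×s → (4.73094,-1.85998) → (4.73,-1.86)
v4: (-3,4) → rotate → (-4.69457,1.72077) → ×s → (-5.54839,2.03373) → (-5.55,2.03)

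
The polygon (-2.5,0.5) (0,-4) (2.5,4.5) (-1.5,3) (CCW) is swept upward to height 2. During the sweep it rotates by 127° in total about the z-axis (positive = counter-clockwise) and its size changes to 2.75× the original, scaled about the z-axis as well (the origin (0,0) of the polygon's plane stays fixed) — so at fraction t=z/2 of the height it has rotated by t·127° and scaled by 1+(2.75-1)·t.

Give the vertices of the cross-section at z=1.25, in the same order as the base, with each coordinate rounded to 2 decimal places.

t = z/height = 1.25/2 = 0.625
s = 1 + (scale-1)·z/height = 1 + (2.75-1)·1.25/2 = 2.093750
θ = twist·z/height = 127°·1.25/2 = 79.3750° = 1.385355 rad
cos θ = 0.184380, sin θ = 0.982855 (intermediates below are computed at full precision and shown rounded to 5 d.p.)
v1: (-2.5,0.5) → rotate → (-0.95238,-2.36495) → ×s → (-1.99404,-4.95161) → (-1.99,-4.95)
v2: (0,-4) → rotate → (3.93142,-0.73752) → ×s → (8.23141,-1.54418) → (8.23,-1.54)
v3: (2.5,4.5) → rotate → (-3.96190,3.28685) → ×s → (-8.29522,6.88184) → (-8.30,6.88)
v4: (-1.5,3) → rotate → (-3.22514,-0.92114) → ×s → (-6.75263,-1.92864) → (-6.75,-1.93)

Cross-section at z=1.25: (-1.99,-4.95) (8.23,-1.54) (-8.30,6.88) (-6.75,-1.93)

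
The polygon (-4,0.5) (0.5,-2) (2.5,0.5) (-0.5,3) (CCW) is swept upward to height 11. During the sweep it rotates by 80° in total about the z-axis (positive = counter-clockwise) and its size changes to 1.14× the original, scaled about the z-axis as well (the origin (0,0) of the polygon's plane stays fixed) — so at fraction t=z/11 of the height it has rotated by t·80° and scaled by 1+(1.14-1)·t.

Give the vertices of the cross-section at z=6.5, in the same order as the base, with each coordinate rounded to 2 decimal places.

Cross-section at z=6.5: (-3.34,-2.81) (1.96,-1.07) (1.44,2.36) (-2.75,1.81)

t = z/height = 6.5/11 = 0.590909
s = 1 + (scale-1)·z/height = 1 + (1.14-1)·6.5/11 = 1.082727
θ = twist·z/height = 80°·6.5/11 = 47.2727° = 0.825065 rad
cos θ = 0.678509, sin θ = 0.734592 (intermediates below are computed at full precision and shown rounded to 5 d.p.)
v1: (-4,0.5) → rotate → (-3.08133,-2.59911) → ×s → (-3.33624,-2.81413) → (-3.34,-2.81)
v2: (0.5,-2) → rotate → (1.80844,-0.98972) → ×s → (1.95805,-1.07160) → (1.96,-1.07)
v3: (2.5,0.5) → rotate → (1.32898,2.17573) → ×s → (1.43892,2.35573) → (1.44,2.36)
v4: (-0.5,3) → rotate → (-2.54303,1.66823) → ×s → (-2.75341,1.80624) → (-2.75,1.81)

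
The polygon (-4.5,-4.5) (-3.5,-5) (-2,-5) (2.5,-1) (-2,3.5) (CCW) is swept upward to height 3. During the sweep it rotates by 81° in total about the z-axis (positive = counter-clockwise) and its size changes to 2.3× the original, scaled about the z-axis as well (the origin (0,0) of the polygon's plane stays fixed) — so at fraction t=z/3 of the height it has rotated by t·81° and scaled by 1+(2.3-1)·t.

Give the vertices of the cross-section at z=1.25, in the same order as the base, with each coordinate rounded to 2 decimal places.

Cross-section at z=1.25: (-1.91,-9.62) (-0.20,-9.41) (1.72,-8.12) (4.06,0.86) (-5.56,2.77)

t = z/height = 1.25/3 = 0.416667
s = 1 + (scale-1)·z/height = 1 + (2.3-1)·1.25/3 = 1.541667
θ = twist·z/height = 81°·1.25/3 = 33.7500° = 0.589049 rad
cos θ = 0.831470, sin θ = 0.555570 (intermediates below are computed at full precision and shown rounded to 5 d.p.)
v1: (-4.5,-4.5) → rotate → (-1.24155,-6.24168) → ×s → (-1.91405,-9.62259) → (-1.91,-9.62)
v2: (-3.5,-5) → rotate → (-0.13229,-6.10184) → ×s → (-0.20395,-9.40701) → (-0.20,-9.41)
v3: (-2,-5) → rotate → (1.11491,-5.26849) → ×s → (1.71882,-8.12225) → (1.72,-8.12)
v4: (2.5,-1) → rotate → (2.63424,0.55746) → ×s → (4.06113,0.85941) → (4.06,0.86)
v5: (-2,3.5) → rotate → (-3.60744,1.79900) → ×s → (-5.56146,2.77346) → (-5.56,2.77)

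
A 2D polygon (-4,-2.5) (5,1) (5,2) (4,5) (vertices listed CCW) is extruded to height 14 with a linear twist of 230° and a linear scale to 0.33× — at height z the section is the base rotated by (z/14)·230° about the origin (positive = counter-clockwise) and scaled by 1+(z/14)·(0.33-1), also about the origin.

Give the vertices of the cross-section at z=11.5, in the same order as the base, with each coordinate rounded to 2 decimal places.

Cross-section at z=11.5: (1.60,1.39) (-2.15,-0.79) (-2.08,-1.24) (-1.43,-2.50)

t = z/height = 11.5/14 = 0.821429
s = 1 + (scale-1)·z/height = 1 + (0.33-1)·11.5/14 = 0.449643
θ = twist·z/height = 230°·11.5/14 = 188.9286° = 3.297426 rad
cos θ = -0.987883, sin θ = -0.155203 (intermediates below are computed at full precision and shown rounded to 5 d.p.)
v1: (-4,-2.5) → rotate → (3.56352,3.09052) → ×s → (1.60231,1.38963) → (1.60,1.39)
v2: (5,1) → rotate → (-4.78421,-1.76390) → ×s → (-2.15119,-0.79312) → (-2.15,-0.79)
v3: (5,2) → rotate → (-4.62901,-2.75178) → ×s → (-2.08140,-1.23732) → (-2.08,-1.24)
v4: (4,5) → rotate → (-3.17552,-5.56023) → ×s → (-1.42785,-2.50012) → (-1.43,-2.50)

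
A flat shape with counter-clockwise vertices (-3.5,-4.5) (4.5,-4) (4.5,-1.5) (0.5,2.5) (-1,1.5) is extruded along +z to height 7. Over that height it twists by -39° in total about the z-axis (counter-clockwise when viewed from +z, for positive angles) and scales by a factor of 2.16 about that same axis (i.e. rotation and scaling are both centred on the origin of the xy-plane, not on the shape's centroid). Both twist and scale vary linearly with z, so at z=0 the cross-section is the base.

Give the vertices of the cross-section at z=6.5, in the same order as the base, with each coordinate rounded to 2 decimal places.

Cross-section at z=6.5: (-11.39,-3.25) (2.63,-12.23) (5.70,-8.04) (3.91,3.58) (0.16,3.74)

t = z/height = 6.5/7 = 0.928571
s = 1 + (scale-1)·z/height = 1 + (2.16-1)·6.5/7 = 2.077143
θ = twist·z/height = -39°·6.5/7 = -36.2143° = -0.632059 rad
cos θ = 0.806813, sin θ = -0.590807 (intermediates below are computed at full precision and shown rounded to 5 d.p.)
v1: (-3.5,-4.5) → rotate → (-5.48248,-1.56283) → ×s → (-11.38789,-3.24623) → (-11.39,-3.25)
v2: (4.5,-4) → rotate → (1.26743,-5.88588) → ×s → (2.63264,-12.22582) → (2.63,-12.23)
v3: (4.5,-1.5) → rotate → (2.74445,-3.86885) → ×s → (5.70061,-8.03615) → (5.70,-8.04)
v4: (0.5,2.5) → rotate → (1.88042,1.72163) → ×s → (3.90591,3.57607) → (3.91,3.58)
v5: (-1,1.5) → rotate → (0.07940,1.80103) → ×s → (0.16492,3.74099) → (0.16,3.74)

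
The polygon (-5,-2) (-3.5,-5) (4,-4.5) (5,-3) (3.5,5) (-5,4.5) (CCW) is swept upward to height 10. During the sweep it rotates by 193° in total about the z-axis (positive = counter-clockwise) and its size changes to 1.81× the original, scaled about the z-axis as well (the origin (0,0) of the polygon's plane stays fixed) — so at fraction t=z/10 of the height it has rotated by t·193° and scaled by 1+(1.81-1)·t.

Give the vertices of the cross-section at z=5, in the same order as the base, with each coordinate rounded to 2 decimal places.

Cross-section at z=5: (3.59,-6.66) (7.54,-4.09) (5.65,6.30) (3.39,7.46) (-7.54,4.09) (-5.49,-7.70)

t = z/height = 5/10 = 0.5
s = 1 + (scale-1)·z/height = 1 + (1.81-1)·5/10 = 1.405000
θ = twist·z/height = 193°·5/10 = 96.5000° = 1.684243 rad
cos θ = -0.113203, sin θ = 0.993572 (intermediates below are computed at full precision and shown rounded to 5 d.p.)
v1: (-5,-2) → rotate → (2.55316,-4.74145) → ×s → (3.58719,-6.66174) → (3.59,-6.66)
v2: (-3.5,-5) → rotate → (5.36407,-2.91149) → ×s → (7.53652,-4.09064) → (7.54,-4.09)
v3: (4,-4.5) → rotate → (4.01826,4.48370) → ×s → (5.64566,6.29960) → (5.65,6.30)
v4: (5,-3) → rotate → (2.41470,5.30747) → ×s → (3.39265,7.45699) → (3.39,7.46)
v5: (3.5,5) → rotate → (-5.36407,2.91149) → ×s → (-7.53652,4.09064) → (-7.54,4.09)
v6: (-5,4.5) → rotate → (-3.90506,-5.47727) → ×s → (-5.48661,-7.69557) → (-5.49,-7.70)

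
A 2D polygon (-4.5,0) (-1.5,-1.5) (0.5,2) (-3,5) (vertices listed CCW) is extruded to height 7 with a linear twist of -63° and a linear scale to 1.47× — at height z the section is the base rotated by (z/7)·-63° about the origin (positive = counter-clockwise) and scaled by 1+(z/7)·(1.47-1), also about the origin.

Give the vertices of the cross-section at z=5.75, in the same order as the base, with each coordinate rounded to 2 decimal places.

Cross-section at z=5.75: (-3.86,4.90) (-2.92,0.35) (2.61,1.17) (2.87,7.56)

t = z/height = 5.75/7 = 0.821429
s = 1 + (scale-1)·z/height = 1 + (1.47-1)·5.75/7 = 1.386071
θ = twist·z/height = -63°·5.75/7 = -51.7500° = -0.903208 rad
cos θ = 0.619094, sin θ = -0.785317 (intermediates below are computed at full precision and shown rounded to 5 d.p.)
v1: (-4.5,0) → rotate → (-2.78592,3.53393) → ×s → (-3.86149,4.89827) → (-3.86,4.90)
v2: (-1.5,-1.5) → rotate → (-2.10662,0.24933) → ×s → (-2.91992,0.34560) → (-2.92,0.35)
v3: (0.5,2) → rotate → (1.88018,0.84553) → ×s → (2.60606,1.17196) → (2.61,1.17)
v4: (-3,5) → rotate → (2.06930,5.45142) → ×s → (2.86820,7.55606) → (2.87,7.56)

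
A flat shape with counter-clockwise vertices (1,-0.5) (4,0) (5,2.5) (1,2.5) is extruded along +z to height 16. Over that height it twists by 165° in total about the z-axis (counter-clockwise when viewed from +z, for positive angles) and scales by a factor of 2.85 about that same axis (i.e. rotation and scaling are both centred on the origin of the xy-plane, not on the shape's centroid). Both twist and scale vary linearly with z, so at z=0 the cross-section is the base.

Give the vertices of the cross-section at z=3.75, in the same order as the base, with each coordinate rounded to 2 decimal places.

t = z/height = 3.75/16 = 0.234375
s = 1 + (scale-1)·z/height = 1 + (2.85-1)·3.75/16 = 1.433594
θ = twist·z/height = 165°·3.75/16 = 38.6719° = 0.674952 rad
cos θ = 0.780737, sin θ = 0.624859 (intermediates below are computed at full precision and shown rounded to 5 d.p.)
v1: (1,-0.5) → rotate → (1.09317,0.23449) → ×s → (1.56716,0.33616) → (1.57,0.34)
v2: (4,0) → rotate → (3.12295,2.49944) → ×s → (4.47704,3.58318) → (4.48,3.58)
v3: (5,2.5) → rotate → (2.34154,5.07614) → ×s → (3.35681,7.27712) → (3.36,7.28)
v4: (1,2.5) → rotate → (-0.78141,2.57670) → ×s → (-1.12023,3.69394) → (-1.12,3.69)

Cross-section at z=3.75: (1.57,0.34) (4.48,3.58) (3.36,7.28) (-1.12,3.69)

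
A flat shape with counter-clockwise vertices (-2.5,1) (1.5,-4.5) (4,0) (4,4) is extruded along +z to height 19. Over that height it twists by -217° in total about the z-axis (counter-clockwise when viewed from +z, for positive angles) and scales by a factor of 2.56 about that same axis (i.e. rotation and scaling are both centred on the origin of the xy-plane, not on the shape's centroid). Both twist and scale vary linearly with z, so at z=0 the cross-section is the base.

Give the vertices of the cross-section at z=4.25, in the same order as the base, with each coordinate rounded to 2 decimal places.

t = z/height = 4.25/19 = 0.223684
s = 1 + (scale-1)·z/height = 1 + (2.56-1)·4.25/19 = 1.348947
θ = twist·z/height = -217°·4.25/19 = -48.5395° = -0.847174 rad
cos θ = 0.662104, sin θ = -0.749412 (intermediates below are computed at full precision and shown rounded to 5 d.p.)
v1: (-2.5,1) → rotate → (-0.90585,2.53563) → ×s → (-1.22194,3.42044) → (-1.22,3.42)
v2: (1.5,-4.5) → rotate → (-2.37920,-4.10359) → ×s → (-3.20941,-5.53552) → (-3.21,-5.54)
v3: (4,0) → rotate → (2.64842,-2.99765) → ×s → (3.57257,-4.04367) → (3.57,-4.04)
v4: (4,4) → rotate → (5.64606,-0.34923) → ×s → (7.61624,-0.47110) → (7.62,-0.47)

Cross-section at z=4.25: (-1.22,3.42) (-3.21,-5.54) (3.57,-4.04) (7.62,-0.47)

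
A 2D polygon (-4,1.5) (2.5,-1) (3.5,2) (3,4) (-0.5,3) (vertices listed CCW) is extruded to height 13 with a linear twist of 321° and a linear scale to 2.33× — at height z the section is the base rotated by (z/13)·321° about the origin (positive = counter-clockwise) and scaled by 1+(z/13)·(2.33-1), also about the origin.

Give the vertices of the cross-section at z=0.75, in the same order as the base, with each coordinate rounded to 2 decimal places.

t = z/height = 0.75/13 = 0.0576923
s = 1 + (scale-1)·z/height = 1 + (2.33-1)·0.75/13 = 1.076731
θ = twist·z/height = 321°·0.75/13 = 18.5192° = 0.323222 rad
cos θ = 0.948217, sin θ = 0.317623 (intermediates below are computed at full precision and shown rounded to 5 d.p.)
v1: (-4,1.5) → rotate → (-4.26930,0.15183) → ×s → (-4.59689,0.16348) → (-4.60,0.16)
v2: (2.5,-1) → rotate → (2.68817,-0.15416) → ×s → (2.89443,-0.16599) → (2.89,-0.17)
v3: (3.5,2) → rotate → (2.68351,3.00811) → ×s → (2.88942,3.23893) → (2.89,3.24)
v4: (3,4) → rotate → (1.57416,4.74574) → ×s → (1.69495,5.10988) → (1.69,5.11)
v5: (-0.5,3) → rotate → (-1.42698,2.68584) → ×s → (-1.53647,2.89193) → (-1.54,2.89)

Cross-section at z=0.75: (-4.60,0.16) (2.89,-0.17) (2.89,3.24) (1.69,5.11) (-1.54,2.89)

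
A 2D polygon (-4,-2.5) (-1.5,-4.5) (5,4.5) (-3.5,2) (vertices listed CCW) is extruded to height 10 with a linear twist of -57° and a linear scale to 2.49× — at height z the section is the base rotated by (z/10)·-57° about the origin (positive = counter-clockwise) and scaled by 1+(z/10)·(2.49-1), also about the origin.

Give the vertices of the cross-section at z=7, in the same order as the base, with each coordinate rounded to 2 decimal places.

Cross-section at z=7: (-9.55,1.32) (-8.25,-5.09) (13.73,0.50) (-2.86,7.72)

t = z/height = 7/10 = 0.7
s = 1 + (scale-1)·z/height = 1 + (2.49-1)·7/10 = 2.043000
θ = twist·z/height = -57°·7/10 = -39.9000° = -0.696386 rad
cos θ = 0.767165, sin θ = -0.641450 (intermediates below are computed at full precision and shown rounded to 5 d.p.)
v1: (-4,-2.5) → rotate → (-4.67228,0.64789) → ×s → (-9.54548,1.32363) → (-9.55,1.32)
v2: (-1.5,-4.5) → rotate → (-4.03727,-2.49007) → ×s → (-8.24814,-5.08721) → (-8.25,-5.09)
v3: (5,4.5) → rotate → (6.72235,0.24500) → ×s → (13.73376,0.50052) → (13.73,0.50)
v4: (-3.5,2) → rotate → (-1.40218,3.77940) → ×s → (-2.86465,7.72132) → (-2.86,7.72)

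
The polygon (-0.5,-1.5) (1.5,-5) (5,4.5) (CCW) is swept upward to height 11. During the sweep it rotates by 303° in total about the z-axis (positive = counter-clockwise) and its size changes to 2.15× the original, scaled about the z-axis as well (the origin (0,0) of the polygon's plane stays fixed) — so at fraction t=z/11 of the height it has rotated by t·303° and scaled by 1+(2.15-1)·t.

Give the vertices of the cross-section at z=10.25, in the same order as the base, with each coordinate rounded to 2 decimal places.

Cross-section at z=10.25: (-3.26,0.35) (-9.45,-5.25) (11.32,-8.13)

t = z/height = 10.25/11 = 0.931818
s = 1 + (scale-1)·z/height = 1 + (2.15-1)·10.25/11 = 2.071591
θ = twist·z/height = 303°·10.25/11 = 282.3409° = 4.927778 rad
cos θ = 0.213728, sin θ = -0.976893 (intermediates below are computed at full precision and shown rounded to 5 d.p.)
v1: (-0.5,-1.5) → rotate → (-1.57220,0.16785) → ×s → (-3.25696,0.34773) → (-3.26,0.35)
v2: (1.5,-5) → rotate → (-4.56387,-2.53398) → ×s → (-9.45448,-5.24937) → (-9.45,-5.25)
v3: (5,4.5) → rotate → (5.46466,-3.92269) → ×s → (11.32054,-8.12621) → (11.32,-8.13)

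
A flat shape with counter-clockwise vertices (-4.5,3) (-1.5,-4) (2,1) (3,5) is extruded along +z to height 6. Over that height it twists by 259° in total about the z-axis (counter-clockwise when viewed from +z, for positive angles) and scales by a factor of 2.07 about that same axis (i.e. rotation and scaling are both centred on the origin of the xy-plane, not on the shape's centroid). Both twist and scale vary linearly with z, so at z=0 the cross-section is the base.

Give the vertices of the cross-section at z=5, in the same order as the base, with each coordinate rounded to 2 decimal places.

t = z/height = 5/6 = 0.833333
s = 1 + (scale-1)·z/height = 1 + (2.07-1)·5/6 = 1.891667
θ = twist·z/height = 259°·5/6 = 215.8333° = 3.767002 rad
cos θ = -0.810723, sin θ = -0.585429 (intermediates below are computed at full precision and shown rounded to 5 d.p.)
v1: (-4.5,3) → rotate → (5.40454,0.20226) → ×s → (10.22359,0.38261) → (10.22,0.38)
v2: (-1.5,-4) → rotate → (-1.12563,4.12104) → ×s → (-2.12932,7.79563) → (-2.13,7.80)
v3: (2,1) → rotate → (-1.03602,-1.98158) → ×s → (-1.95980,-3.74849) → (-1.96,-3.75)
v4: (3,5) → rotate → (0.49498,-5.80991) → ×s → (0.93633,-10.99040) → (0.94,-10.99)

Cross-section at z=5: (10.22,0.38) (-2.13,7.80) (-1.96,-3.75) (0.94,-10.99)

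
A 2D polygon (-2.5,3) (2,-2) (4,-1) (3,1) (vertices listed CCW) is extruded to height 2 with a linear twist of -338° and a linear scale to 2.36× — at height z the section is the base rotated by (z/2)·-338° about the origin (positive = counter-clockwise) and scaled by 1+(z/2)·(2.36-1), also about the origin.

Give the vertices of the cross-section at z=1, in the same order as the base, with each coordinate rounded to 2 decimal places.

t = z/height = 1/2 = 0.5
s = 1 + (scale-1)·z/height = 1 + (2.36-1)·1/2 = 1.680000
θ = twist·z/height = -338°·1/2 = -169.0000° = -2.949606 rad
cos θ = -0.981627, sin θ = -0.190809 (intermediates below are computed at full precision and shown rounded to 5 d.p.)
v1: (-2.5,3) → rotate → (3.02649,-2.46786) → ×s → (5.08451,-4.14600) → (5.08,-4.15)
v2: (2,-2) → rotate → (-2.34487,1.58164) → ×s → (-3.93939,2.65715) → (-3.94,2.66)
v3: (4,-1) → rotate → (-4.11732,0.21839) → ×s → (-6.91709,0.36690) → (-6.92,0.37)
v4: (3,1) → rotate → (-2.75407,-1.55405) → ×s → (-4.62684,-2.61081) → (-4.63,-2.61)

Cross-section at z=1: (5.08,-4.15) (-3.94,2.66) (-6.92,0.37) (-4.63,-2.61)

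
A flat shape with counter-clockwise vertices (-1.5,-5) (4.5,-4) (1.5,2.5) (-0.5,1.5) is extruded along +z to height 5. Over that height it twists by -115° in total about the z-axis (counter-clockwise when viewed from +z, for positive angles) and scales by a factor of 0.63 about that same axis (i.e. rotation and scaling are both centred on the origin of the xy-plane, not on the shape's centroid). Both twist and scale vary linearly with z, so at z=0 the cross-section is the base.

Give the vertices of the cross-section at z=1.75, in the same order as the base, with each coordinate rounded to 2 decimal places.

t = z/height = 1.75/5 = 0.35
s = 1 + (scale-1)·z/height = 1 + (0.63-1)·1.75/5 = 0.870500
θ = twist·z/height = -115°·1.75/5 = -40.2500° = -0.702495 rad
cos θ = 0.763232, sin θ = -0.646124 (intermediates below are computed at full precision and shown rounded to 5 d.p.)
v1: (-1.5,-5) → rotate → (-4.37547,-2.84698) → ×s → (-3.80885,-2.47829) → (-3.81,-2.48)
v2: (4.5,-4) → rotate → (0.85005,-5.96049) → ×s → (0.73997,-5.18860) → (0.74,-5.19)
v3: (1.5,2.5) → rotate → (2.76016,0.93890) → ×s → (2.40272,0.81731) → (2.40,0.82)
v4: (-0.5,1.5) → rotate → (0.58757,1.46791) → ×s → (0.51148,1.27782) → (0.51,1.28)

Cross-section at z=1.75: (-3.81,-2.48) (0.74,-5.19) (2.40,0.82) (0.51,1.28)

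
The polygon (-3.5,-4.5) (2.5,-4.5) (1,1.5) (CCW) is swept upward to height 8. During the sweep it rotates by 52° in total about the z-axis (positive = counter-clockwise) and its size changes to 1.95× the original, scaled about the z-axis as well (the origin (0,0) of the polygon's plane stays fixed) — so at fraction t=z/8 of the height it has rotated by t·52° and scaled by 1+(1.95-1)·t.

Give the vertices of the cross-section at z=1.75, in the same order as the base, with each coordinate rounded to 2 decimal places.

Cross-section at z=1.75: (-3.07,-6.16) (4.03,-4.73) (0.83,2.01)

t = z/height = 1.75/8 = 0.21875
s = 1 + (scale-1)·z/height = 1 + (1.95-1)·1.75/8 = 1.207813
θ = twist·z/height = 52°·1.75/8 = 11.3750° = 0.198531 rad
cos θ = 0.980357, sin θ = 0.197230 (intermediates below are computed at full precision and shown rounded to 5 d.p.)
v1: (-3.5,-4.5) → rotate → (-2.54372,-5.10191) → ×s → (-3.07233,-6.16215) → (-3.07,-6.16)
v2: (2.5,-4.5) → rotate → (3.33843,-3.91853) → ×s → (4.03219,-4.73285) → (4.03,-4.73)
v3: (1,1.5) → rotate → (0.68451,1.66777) → ×s → (0.82676,2.01435) → (0.83,2.01)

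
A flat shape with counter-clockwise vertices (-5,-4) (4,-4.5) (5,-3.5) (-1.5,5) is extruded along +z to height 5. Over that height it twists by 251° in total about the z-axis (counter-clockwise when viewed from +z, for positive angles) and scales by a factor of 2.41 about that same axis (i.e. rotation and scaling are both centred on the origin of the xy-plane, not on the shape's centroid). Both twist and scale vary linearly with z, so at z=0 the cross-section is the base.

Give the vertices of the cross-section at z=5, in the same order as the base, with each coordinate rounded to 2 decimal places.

t = z/height = 5/5 = 1
s = 1 + (scale-1)·z/height = 1 + (2.41-1)·5/5 = 2.410000
θ = twist·z/height = 251°·5/5 = 251.0000° = 4.380776 rad
cos θ = -0.325568, sin θ = -0.945519 (intermediates below are computed at full precision and shown rounded to 5 d.p.)
v1: (-5,-4) → rotate → (-2.15423,6.02987) → ×s → (-5.19170,14.53198) → (-5.19,14.53)
v2: (4,-4.5) → rotate → (-5.55711,-2.31702) → ×s → (-13.39263,-5.58401) → (-13.39,-5.58)
v3: (5,-3.5) → rotate → (-4.93716,-3.58810) → ×s → (-11.89855,-8.64733) → (-11.90,-8.65)
v4: (-1.5,5) → rotate → (5.21595,-0.20956) → ×s → (12.57043,-0.50505) → (12.57,-0.51)

Cross-section at z=5: (-5.19,14.53) (-13.39,-5.58) (-11.90,-8.65) (12.57,-0.51)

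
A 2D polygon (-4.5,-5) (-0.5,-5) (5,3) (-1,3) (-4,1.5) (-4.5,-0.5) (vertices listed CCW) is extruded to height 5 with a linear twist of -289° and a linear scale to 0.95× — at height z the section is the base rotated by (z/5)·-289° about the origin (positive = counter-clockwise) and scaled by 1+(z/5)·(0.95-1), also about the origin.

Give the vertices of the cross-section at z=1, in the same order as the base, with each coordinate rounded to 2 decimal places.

t = z/height = 1/5 = 0.2
s = 1 + (scale-1)·z/height = 1 + (0.95-1)·1/5 = 0.990000
θ = twist·z/height = -289°·1/5 = -57.8000° = -1.008800 rad
cos θ = 0.532876, sin θ = -0.846193 (intermediates below are computed at full precision and shown rounded to 5 d.p.)
v1: (-4.5,-5) → rotate → (-6.62891,1.14349) → ×s → (-6.56262,1.13205) → (-6.56,1.13)
v2: (-0.5,-5) → rotate → (-4.49740,-2.24128) → ×s → (-4.45243,-2.21887) → (-4.45,-2.22)
v3: (5,3) → rotate → (5.20296,-2.63234) → ×s → (5.15093,-2.60601) → (5.15,-2.61)
v4: (-1,3) → rotate → (2.00570,2.44482) → ×s → (1.98565,2.42037) → (1.99,2.42)
v5: (-4,1.5) → rotate → (-0.86222,4.18409) → ×s → (-0.85359,4.14225) → (-0.85,4.14)
v6: (-4.5,-0.5) → rotate → (-2.82104,3.54143) → ×s → (-2.79283,3.50602) → (-2.79,3.51)

Cross-section at z=1: (-6.56,1.13) (-4.45,-2.22) (5.15,-2.61) (1.99,2.42) (-0.85,4.14) (-2.79,3.51)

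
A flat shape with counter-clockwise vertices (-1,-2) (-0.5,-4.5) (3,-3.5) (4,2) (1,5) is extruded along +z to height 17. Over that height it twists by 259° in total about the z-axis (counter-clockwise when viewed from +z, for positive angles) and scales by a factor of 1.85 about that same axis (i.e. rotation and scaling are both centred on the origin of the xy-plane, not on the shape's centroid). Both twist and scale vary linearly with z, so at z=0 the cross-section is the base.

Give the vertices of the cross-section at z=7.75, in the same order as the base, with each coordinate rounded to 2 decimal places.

Cross-section at z=7.75: (3.10,0.08) (5.84,2.33) (2.33,5.96) (-5.06,3.59) (-6.77,-2.04)

t = z/height = 7.75/17 = 0.455882
s = 1 + (scale-1)·z/height = 1 + (1.85-1)·7.75/17 = 1.387500
θ = twist·z/height = 259°·7.75/17 = 118.0735° = 2.060772 rad
cos θ = -0.470604, sin θ = 0.882344 (intermediates below are computed at full precision and shown rounded to 5 d.p.)
v1: (-1,-2) → rotate → (2.23529,0.05886) → ×s → (3.10147,0.08167) → (3.10,0.08)
v2: (-0.5,-4.5) → rotate → (4.20585,1.67655) → ×s → (5.83562,2.32621) → (5.84,2.33)
v3: (3,-3.5) → rotate → (1.67639,4.29415) → ×s → (2.32599,5.95813) → (2.33,5.96)
v4: (4,2) → rotate → (-3.64711,2.58817) → ×s → (-5.06036,3.59108) → (-5.06,3.59)
v5: (1,5) → rotate → (-4.88233,-1.47068) → ×s → (-6.77423,-2.04056) → (-6.77,-2.04)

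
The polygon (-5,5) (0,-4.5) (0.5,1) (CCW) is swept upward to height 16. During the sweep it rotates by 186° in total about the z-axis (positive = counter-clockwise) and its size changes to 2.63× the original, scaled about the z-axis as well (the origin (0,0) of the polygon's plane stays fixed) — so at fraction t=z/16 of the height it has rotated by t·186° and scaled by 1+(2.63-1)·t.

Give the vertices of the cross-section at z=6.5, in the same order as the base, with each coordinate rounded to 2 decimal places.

t = z/height = 6.5/16 = 0.40625
s = 1 + (scale-1)·z/height = 1 + (2.63-1)·6.5/16 = 1.662188
θ = twist·z/height = 186°·6.5/16 = 75.5625° = 1.318814 rad
cos θ = 0.249324, sin θ = 0.968420 (intermediates below are computed at full precision and shown rounded to 5 d.p.)
v1: (-5,5) → rotate → (-6.08872,-3.59548) → ×s → (-10.12059,-5.97637) → (-10.12,-5.98)
v2: (0,-4.5) → rotate → (4.35789,-1.12196) → ×s → (7.24363,-1.86490) → (7.24,-1.86)
v3: (0.5,1) → rotate → (-0.84376,0.73353) → ×s → (-1.40248,1.21927) → (-1.40,1.22)

Cross-section at z=6.5: (-10.12,-5.98) (7.24,-1.86) (-1.40,1.22)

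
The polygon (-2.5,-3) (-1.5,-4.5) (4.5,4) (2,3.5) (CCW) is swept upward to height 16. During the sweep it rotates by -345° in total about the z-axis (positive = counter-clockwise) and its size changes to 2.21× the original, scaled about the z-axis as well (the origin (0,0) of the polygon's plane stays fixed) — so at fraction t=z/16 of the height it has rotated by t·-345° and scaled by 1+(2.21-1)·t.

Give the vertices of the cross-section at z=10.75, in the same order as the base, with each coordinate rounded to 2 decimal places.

Cross-section at z=10.75: (7.08,-0.20) (8.09,2.91) (-10.74,1.93) (-7.23,-1.07)

t = z/height = 10.75/16 = 0.671875
s = 1 + (scale-1)·z/height = 1 + (2.21-1)·10.75/16 = 1.812969
θ = twist·z/height = -345°·10.75/16 = -231.7969° = -4.045619 rad
cos θ = -0.618451, sin θ = 0.785823 (intermediates below are computed at full precision and shown rounded to 5 d.p.)
v1: (-2.5,-3) → rotate → (3.90360,-0.10920) → ×s → (7.07710,-0.19798) → (7.08,-0.20)
v2: (-1.5,-4.5) → rotate → (4.46388,1.60430) → ×s → (8.09288,2.90854) → (8.09,2.91)
v3: (4.5,4) → rotate → (-5.92632,1.06240) → ×s → (-10.74424,1.92610) → (-10.74,1.93)
v4: (2,3.5) → rotate → (-3.98728,-0.59293) → ×s → (-7.22882,-1.07497) → (-7.23,-1.07)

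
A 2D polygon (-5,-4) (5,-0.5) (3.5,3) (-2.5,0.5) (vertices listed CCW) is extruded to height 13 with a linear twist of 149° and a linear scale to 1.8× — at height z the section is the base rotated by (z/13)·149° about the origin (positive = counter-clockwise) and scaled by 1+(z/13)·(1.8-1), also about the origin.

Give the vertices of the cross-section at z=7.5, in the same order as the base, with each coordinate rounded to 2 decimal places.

t = z/height = 7.5/13 = 0.576923
s = 1 + (scale-1)·z/height = 1 + (1.8-1)·7.5/13 = 1.461538
θ = twist·z/height = 149°·7.5/13 = 85.9615° = 1.500312 rad
cos θ = 0.070426, sin θ = 0.997517 (intermediates below are computed at full precision and shown rounded to 5 d.p.)
v1: (-5,-4) → rotate → (3.63794,-5.26929) → ×s → (5.31699,-7.70127) → (5.32,-7.70)
v2: (5,-0.5) → rotate → (0.85089,4.95237) → ×s → (1.24361,7.23808) → (1.24,7.24)
v3: (3.5,3) → rotate → (-2.74606,3.70259) → ×s → (-4.01347,5.41147) → (-4.01,5.41)
v4: (-2.5,0.5) → rotate → (-0.67482,-2.45858) → ×s → (-0.98628,-3.59331) → (-0.99,-3.59)

Cross-section at z=7.5: (5.32,-7.70) (1.24,7.24) (-4.01,5.41) (-0.99,-3.59)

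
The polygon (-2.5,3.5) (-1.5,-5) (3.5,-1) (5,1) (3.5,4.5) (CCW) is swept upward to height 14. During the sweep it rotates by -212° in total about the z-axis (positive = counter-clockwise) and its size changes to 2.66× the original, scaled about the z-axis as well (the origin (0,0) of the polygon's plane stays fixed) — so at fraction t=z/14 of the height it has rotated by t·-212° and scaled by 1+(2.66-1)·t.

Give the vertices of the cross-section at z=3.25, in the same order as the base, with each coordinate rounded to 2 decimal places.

t = z/height = 3.25/14 = 0.232143
s = 1 + (scale-1)·z/height = 1 + (2.66-1)·3.25/14 = 1.385357
θ = twist·z/height = -212°·3.25/14 = -49.2143° = -0.858951 rad
cos θ = 0.653232, sin θ = -0.757158 (intermediates below are computed at full precision and shown rounded to 5 d.p.)
v1: (-2.5,3.5) → rotate → (1.01697,4.17921) → ×s → (1.40887,5.78969) → (1.41,5.79)
v2: (-1.5,-5) → rotate → (-4.76564,-2.13042) → ×s → (-6.60211,-2.95140) → (-6.60,-2.95)
v3: (3.5,-1) → rotate → (1.52915,-3.30328) → ×s → (2.11842,-4.57623) → (2.12,-4.58)
v4: (5,1) → rotate → (4.02332,-3.13256) → ×s → (5.57373,-4.33971) → (5.57,-4.34)
v5: (3.5,4.5) → rotate → (5.69352,0.28949) → ×s → (7.88756,0.40105) → (7.89,0.40)

Cross-section at z=3.25: (1.41,5.79) (-6.60,-2.95) (2.12,-4.58) (5.57,-4.34) (7.89,0.40)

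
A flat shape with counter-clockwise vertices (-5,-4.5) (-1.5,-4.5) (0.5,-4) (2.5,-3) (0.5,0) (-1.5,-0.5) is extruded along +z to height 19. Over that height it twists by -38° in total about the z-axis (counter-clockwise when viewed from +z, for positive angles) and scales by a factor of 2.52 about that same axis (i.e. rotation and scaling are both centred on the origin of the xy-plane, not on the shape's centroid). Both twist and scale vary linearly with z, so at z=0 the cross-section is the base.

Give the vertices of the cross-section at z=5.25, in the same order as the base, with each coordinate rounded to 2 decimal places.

Cross-section at z=5.25: (-8.15,-4.99) (-3.26,-5.89) (-0.34,-5.71) (2.71,-4.84) (0.70,-0.13) (-2.22,-0.31)

t = z/height = 5.25/19 = 0.276316
s = 1 + (scale-1)·z/height = 1 + (2.52-1)·5.25/19 = 1.420000
θ = twist·z/height = -38°·5.25/19 = -10.5000° = -0.183260 rad
cos θ = 0.983255, sin θ = -0.182236 (intermediates below are computed at full precision and shown rounded to 5 d.p.)
v1: (-5,-4.5) → rotate → (-5.73633,-3.51347) → ×s → (-8.14559,-4.98913) → (-8.15,-4.99)
v2: (-1.5,-4.5) → rotate → (-2.29494,-4.15129) → ×s → (-3.25882,-5.89484) → (-3.26,-5.89)
v3: (0.5,-4) → rotate → (-0.23731,-4.02414) → ×s → (-0.33699,-5.71428) → (-0.34,-5.71)
v4: (2.5,-3) → rotate → (1.91143,-3.40535) → ×s → (2.71423,-4.83560) → (2.71,-4.84)
v5: (0.5,0) → rotate → (0.49163,-0.09112) → ×s → (0.69811,-0.12939) → (0.70,-0.13)
v6: (-1.5,-0.5) → rotate → (-1.56600,-0.21827) → ×s → (-2.22372,-0.30995) → (-2.22,-0.31)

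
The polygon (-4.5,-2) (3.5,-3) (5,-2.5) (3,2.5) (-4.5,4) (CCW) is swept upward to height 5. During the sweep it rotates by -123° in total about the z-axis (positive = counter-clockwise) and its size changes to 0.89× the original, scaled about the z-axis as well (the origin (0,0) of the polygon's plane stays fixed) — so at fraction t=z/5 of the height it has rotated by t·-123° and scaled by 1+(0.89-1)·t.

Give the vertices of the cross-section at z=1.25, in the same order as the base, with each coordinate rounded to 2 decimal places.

t = z/height = 1.25/5 = 0.25
s = 1 + (scale-1)·z/height = 1 + (0.89-1)·1.25/5 = 0.972500
θ = twist·z/height = -123°·1.25/5 = -30.7500° = -0.536689 rad
cos θ = 0.859406, sin θ = -0.511293 (intermediates below are computed at full precision and shown rounded to 5 d.p.)
v1: (-4.5,-2) → rotate → (-4.88992,0.58201) → ×s → (-4.75544,0.56600) → (-4.76,0.57)
v2: (3.5,-3) → rotate → (1.47404,-4.36775) → ×s → (1.43351,-4.24763) → (1.43,-4.25)
v3: (5,-2.5) → rotate → (3.01880,-4.70498) → ×s → (2.93578,-4.57559) → (2.94,-4.58)
v4: (3,2.5) → rotate → (3.85645,0.61464) → ×s → (3.75040,0.59773) → (3.75,0.60)
v5: (-4.5,4) → rotate → (-1.82216,5.73844) → ×s → (-1.77205,5.58064) → (-1.77,5.58)

Cross-section at z=1.25: (-4.76,0.57) (1.43,-4.25) (2.94,-4.58) (3.75,0.60) (-1.77,5.58)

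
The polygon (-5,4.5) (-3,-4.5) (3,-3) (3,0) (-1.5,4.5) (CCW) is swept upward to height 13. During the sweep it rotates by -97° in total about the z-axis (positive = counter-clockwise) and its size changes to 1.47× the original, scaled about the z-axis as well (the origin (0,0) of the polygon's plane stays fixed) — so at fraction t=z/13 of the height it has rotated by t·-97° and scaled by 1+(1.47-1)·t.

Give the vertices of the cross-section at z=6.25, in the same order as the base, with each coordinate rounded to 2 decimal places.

Cross-section at z=6.25: (-0.20,8.24) (-6.54,-1.11) (-0.15,-5.20) (2.53,-2.67) (2.75,5.13)

t = z/height = 6.25/13 = 0.480769
s = 1 + (scale-1)·z/height = 1 + (1.47-1)·6.25/13 = 1.225962
θ = twist·z/height = -97°·6.25/13 = -46.6346° = -0.813928 rad
cos θ = 0.686648, sin θ = -0.726990 (intermediates below are computed at full precision and shown rounded to 5 d.p.)
v1: (-5,4.5) → rotate → (-0.16179,6.72487) → ×s → (-0.19835,8.24443) → (-0.20,8.24)
v2: (-3,-4.5) → rotate → (-5.33140,-0.90895) → ×s → (-6.53609,-1.11434) → (-6.54,-1.11)
v3: (3,-3) → rotate → (-0.12102,-4.24091) → ×s → (-0.14837,-5.19920) → (-0.15,-5.20)
v4: (3,0) → rotate → (2.05995,-2.18097) → ×s → (2.52541,-2.67378) → (2.53,-2.67)
v5: (-1.5,4.5) → rotate → (2.24148,4.18040) → ×s → (2.74797,5.12501) → (2.75,5.13)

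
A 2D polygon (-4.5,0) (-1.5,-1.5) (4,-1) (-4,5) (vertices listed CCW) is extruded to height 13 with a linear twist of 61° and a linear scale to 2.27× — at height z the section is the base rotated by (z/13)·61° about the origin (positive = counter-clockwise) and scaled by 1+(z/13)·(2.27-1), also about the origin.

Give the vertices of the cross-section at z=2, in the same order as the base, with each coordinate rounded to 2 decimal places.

Cross-section at z=2: (-5.31,-0.88) (-1.48,-2.06) (4.91,-0.40) (-5.69,5.12)

t = z/height = 2/13 = 0.153846
s = 1 + (scale-1)·z/height = 1 + (2.27-1)·2/13 = 1.195385
θ = twist·z/height = 61°·2/13 = 9.3846° = 0.163792 rad
cos θ = 0.986616, sin θ = 0.163061 (intermediates below are computed at full precision and shown rounded to 5 d.p.)
v1: (-4.5,0) → rotate → (-4.43977,-0.73377) → ×s → (-5.30724,-0.87714) → (-5.31,-0.88)
v2: (-1.5,-1.5) → rotate → (-1.23533,-1.72452) → ×s → (-1.47670,-2.06146) → (-1.48,-2.06)
v3: (4,-1) → rotate → (4.10952,-0.33437) → ×s → (4.91246,-0.39970) → (4.91,-0.40)
v4: (-4,5) → rotate → (-4.76177,4.28084) → ×s → (-5.69215,5.11725) → (-5.69,5.12)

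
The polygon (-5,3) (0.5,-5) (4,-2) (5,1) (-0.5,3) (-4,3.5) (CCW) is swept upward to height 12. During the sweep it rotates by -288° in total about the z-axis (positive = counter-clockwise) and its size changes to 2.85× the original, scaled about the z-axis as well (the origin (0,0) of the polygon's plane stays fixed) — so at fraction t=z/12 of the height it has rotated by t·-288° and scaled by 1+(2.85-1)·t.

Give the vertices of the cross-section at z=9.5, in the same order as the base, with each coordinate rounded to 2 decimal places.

t = z/height = 9.5/12 = 0.791667
s = 1 + (scale-1)·z/height = 1 + (2.85-1)·9.5/12 = 2.464583
θ = twist·z/height = -288°·9.5/12 = -228.0000° = -3.979351 rad
cos θ = -0.669131, sin θ = 0.743145 (intermediates below are computed at full precision and shown rounded to 5 d.p.)
v1: (-5,3) → rotate → (1.11622,-5.72312) → ×s → (2.75101,-14.10510) → (2.75,-14.11)
v2: (0.5,-5) → rotate → (3.38116,3.71723) → ×s → (8.33315,9.16141) → (8.33,9.16)
v3: (4,-2) → rotate → (-1.19023,4.31084) → ×s → (-2.93343,10.62443) → (-2.93,10.62)
v4: (5,1) → rotate → (-4.08880,3.04659) → ×s → (-10.07718,7.50858) → (-10.08,7.51)
v5: (-0.5,3) → rotate → (-1.89487,-2.37896) → ×s → (-4.67006,-5.86316) → (-4.67,-5.86)
v6: (-4,3.5) → rotate → (0.07552,-5.31454) → ×s → (0.18611,-13.09812) → (0.19,-13.10)

Cross-section at z=9.5: (2.75,-14.11) (8.33,9.16) (-2.93,10.62) (-10.08,7.51) (-4.67,-5.86) (0.19,-13.10)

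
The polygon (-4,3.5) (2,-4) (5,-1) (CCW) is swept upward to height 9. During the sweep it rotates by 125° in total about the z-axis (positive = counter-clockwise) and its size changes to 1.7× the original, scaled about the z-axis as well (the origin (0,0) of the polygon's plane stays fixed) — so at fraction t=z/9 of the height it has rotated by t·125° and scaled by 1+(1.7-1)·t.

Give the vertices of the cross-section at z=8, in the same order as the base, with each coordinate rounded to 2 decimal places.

t = z/height = 8/9 = 0.888889
s = 1 + (scale-1)·z/height = 1 + (1.7-1)·8/9 = 1.622222
θ = twist·z/height = 125°·8/9 = 111.1111° = 1.939255 rad
cos θ = -0.360178, sin θ = 0.932884 (intermediates below are computed at full precision and shown rounded to 5 d.p.)
v1: (-4,3.5) → rotate → (-1.82438,-4.99216) → ×s → (-2.95955,-8.09839) → (-2.96,-8.10)
v2: (2,-4) → rotate → (3.01118,3.30648) → ×s → (4.88480,5.36384) → (4.88,5.36)
v3: (5,-1) → rotate → (-0.86800,5.02460) → ×s → (-1.40810,8.15101) → (-1.41,8.15)

Cross-section at z=8: (-2.96,-8.10) (4.88,5.36) (-1.41,8.15)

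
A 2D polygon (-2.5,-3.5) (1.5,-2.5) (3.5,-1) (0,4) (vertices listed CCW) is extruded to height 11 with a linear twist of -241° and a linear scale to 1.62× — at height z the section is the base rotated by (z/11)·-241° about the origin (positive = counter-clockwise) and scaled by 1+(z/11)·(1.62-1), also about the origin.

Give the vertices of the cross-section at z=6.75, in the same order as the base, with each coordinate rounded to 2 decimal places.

Cross-section at z=6.75: (0.35,5.93) (-3.59,1.82) (-4.83,-1.40) (2.94,-4.68)

t = z/height = 6.75/11 = 0.613636
s = 1 + (scale-1)·z/height = 1 + (1.62-1)·6.75/11 = 1.380455
θ = twist·z/height = -241°·6.75/11 = -147.8864° = -2.581104 rad
cos θ = -0.846995, sin θ = -0.531600 (intermediates below are computed at full precision and shown rounded to 5 d.p.)
v1: (-2.5,-3.5) → rotate → (0.25689,4.29348) → ×s → (0.35462,5.92696) → (0.35,5.93)
v2: (1.5,-2.5) → rotate → (-2.59949,1.32009) → ×s → (-3.58848,1.82232) → (-3.59,1.82)
v3: (3.5,-1) → rotate → (-3.49608,-1.01361) → ×s → (-4.82619,-1.39924) → (-4.83,-1.40)
v4: (0,4) → rotate → (2.12640,-3.38798) → ×s → (2.93540,-4.67695) → (2.94,-4.68)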